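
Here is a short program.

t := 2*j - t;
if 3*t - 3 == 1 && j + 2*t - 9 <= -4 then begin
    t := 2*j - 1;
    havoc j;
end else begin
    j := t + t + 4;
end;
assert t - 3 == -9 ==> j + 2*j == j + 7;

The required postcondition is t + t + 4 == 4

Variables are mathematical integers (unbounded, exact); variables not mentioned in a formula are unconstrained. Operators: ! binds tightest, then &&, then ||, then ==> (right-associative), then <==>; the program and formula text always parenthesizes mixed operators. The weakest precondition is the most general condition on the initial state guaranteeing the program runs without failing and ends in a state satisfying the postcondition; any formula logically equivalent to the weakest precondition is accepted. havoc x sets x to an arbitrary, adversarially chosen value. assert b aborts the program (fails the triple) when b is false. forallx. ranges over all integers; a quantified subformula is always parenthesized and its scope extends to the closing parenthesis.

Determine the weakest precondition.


Working backward. After the program, the postcondition t + t + 4 == 4 must hold; in canonical form it is 2*t == 0.
Before assert t - 3 == -9 ==> j + 2*j == j + 7: (t == -6 ==> 2*j == 7) && 2*t == 0
Then branch requires forall j_1. ((2*j == -5 ==> 2*j_1 == 7) && 4*j == 2); else branch requires (t == -6 ==> 4*t == -1) && 2*t == 0.
Before the if: ((3*t == 4 && j + 2*t <= 5) ==> (forall j_1. ((2*j == -5 ==> 2*j_1 == 7) && 4*j == 2))) && ((!(3*t == 4 && j + 2*t <= 5)) ==> ((t == -6 ==> 4*t == -1) && 2*t == 0))
Before t := 2*j - t: ((6*j == 3*t + 4 && 5*j <= 2*t + 5) ==> (forall j_1. ((2*j == -5 ==> 2*j_1 == 7) && 4*j == 2))) && ((!(6*j == 3*t + 4 && 5*j <= 2*t + 5)) ==> ((2*j == t - 6 ==> 8*j == 4*t - 1) && 4*j == 2*t))
Answer: WP = ((6*j == 3*t + 4 && 5*j <= 2*t + 5) ==> (forall j_1. ((2*j == -5 ==> 2*j_1 == 7) && 4*j == 2))) && ((!(6*j == 3*t + 4 && 5*j <= 2*t + 5)) ==> ((2*j == t - 6 ==> 8*j == 4*t - 1) && 4*j == 2*t))


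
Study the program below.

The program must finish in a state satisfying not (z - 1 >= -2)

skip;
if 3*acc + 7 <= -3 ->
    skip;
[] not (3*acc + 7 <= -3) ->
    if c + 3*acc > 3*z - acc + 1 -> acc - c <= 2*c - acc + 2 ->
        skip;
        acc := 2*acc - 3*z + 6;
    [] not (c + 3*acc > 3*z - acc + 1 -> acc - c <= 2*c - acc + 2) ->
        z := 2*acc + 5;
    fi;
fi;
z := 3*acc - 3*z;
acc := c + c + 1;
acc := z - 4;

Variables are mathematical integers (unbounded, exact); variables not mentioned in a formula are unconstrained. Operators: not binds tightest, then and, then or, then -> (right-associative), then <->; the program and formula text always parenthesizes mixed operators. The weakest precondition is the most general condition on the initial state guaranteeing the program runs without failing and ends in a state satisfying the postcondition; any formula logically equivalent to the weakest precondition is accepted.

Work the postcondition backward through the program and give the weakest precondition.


Working backward. After the program, the postcondition not (z - 1 >= -2) must hold; in canonical form it is not (z >= -1).
Before acc := z - 4: not (z >= -1)
Before acc := c + c + 1: not (z >= -1)
Before z := 3*acc - 3*z: not (3*acc >= 3*z - 1)
Then branch requires not (3*acc >= 3*z - 1); else branch requires ((4*acc + c > 3*z + 1 -> 2*acc <= 3*c + 2) -> (not (6*acc >= 12*z - 19))) and ((not (4*acc + c > 3*z + 1 -> 2*acc <= 3*c + 2)) -> (not (3*acc <= -14))).
Before the if: (3*acc <= -10 -> (not (3*acc >= 3*z - 1))) and ((not (3*acc <= -10)) -> (((4*acc + c > 3*z + 1 -> 2*acc <= 3*c + 2) -> (not (6*acc >= 12*z - 19))) and ((not (4*acc + c > 3*z + 1 -> 2*acc <= 3*c + 2)) -> (not (3*acc <= -14)))))
Before skip: (3*acc <= -10 -> (not (3*acc >= 3*z - 1))) and ((not (3*acc <= -10)) -> (((4*acc + c > 3*z + 1 -> 2*acc <= 3*c + 2) -> (not (6*acc >= 12*z - 19))) and ((not (4*acc + c > 3*z + 1 -> 2*acc <= 3*c + 2)) -> (not (3*acc <= -14)))))
Answer: WP = (3*acc <= -10 -> (not (3*acc >= 3*z - 1))) and ((not (3*acc <= -10)) -> (((4*acc + c > 3*z + 1 -> 2*acc <= 3*c + 2) -> (not (6*acc >= 12*z - 19))) and ((not (4*acc + c > 3*z + 1 -> 2*acc <= 3*c + 2)) -> (not (3*acc <= -14)))))


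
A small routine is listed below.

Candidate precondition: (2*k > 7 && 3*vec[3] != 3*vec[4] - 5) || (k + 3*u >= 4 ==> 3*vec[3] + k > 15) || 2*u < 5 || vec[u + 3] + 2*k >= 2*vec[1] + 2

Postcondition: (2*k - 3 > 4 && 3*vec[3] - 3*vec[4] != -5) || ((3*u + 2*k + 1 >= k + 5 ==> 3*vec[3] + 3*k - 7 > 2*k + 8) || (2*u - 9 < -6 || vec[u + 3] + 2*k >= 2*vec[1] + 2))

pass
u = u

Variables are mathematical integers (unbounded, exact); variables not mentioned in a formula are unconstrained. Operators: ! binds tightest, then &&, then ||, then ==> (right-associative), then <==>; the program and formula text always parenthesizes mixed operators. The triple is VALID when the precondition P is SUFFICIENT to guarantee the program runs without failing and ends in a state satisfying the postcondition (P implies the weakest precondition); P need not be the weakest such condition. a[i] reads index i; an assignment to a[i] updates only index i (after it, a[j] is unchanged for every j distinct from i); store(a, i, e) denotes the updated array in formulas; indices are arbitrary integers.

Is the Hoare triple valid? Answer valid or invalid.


Working backward. After the program, the postcondition (2*k - 3 > 4 && 3*vec[3] - 3*vec[4] != -5) || ((3*u + 2*k + 1 >= k + 5 ==> 3*vec[3] + 3*k - 7 > 2*k + 8) || (2*u - 9 < -6 || vec[u + 3] + 2*k >= 2*vec[1] + 2)) must hold; in canonical form it is (2*k > 7 && 3*vec[3] != 3*vec[4] - 5) || (k + 3*u >= 4 ==> 3*vec[3] + k > 15) || 2*u < 3 || vec[u + 3] + 2*k >= 2*vec[1] + 2.
Before u := u: (2*k > 7 && 3*vec[3] != 3*vec[4] - 5) || (k + 3*u >= 4 ==> 3*vec[3] + k > 15) || 2*u < 3 || vec[u + 3] + 2*k >= 2*vec[1] + 2
Before skip: (2*k > 7 && 3*vec[3] != 3*vec[4] - 5) || (k + 3*u >= 4 ==> 3*vec[3] + k > 15) || 2*u < 3 || vec[u + 3] + 2*k >= 2*vec[1] + 2
The weakest precondition is (2*k > 7 && 3*vec[3] != 3*vec[4] - 5) || (k + 3*u >= 4 ==> 3*vec[3] + k > 15) || 2*u < 3 || vec[u + 3] + 2*k >= 2*vec[1] + 2.
Check whether (2*k > 7 && 3*vec[3] != 3*vec[4] - 5) || (k + 3*u >= 4 ==> 3*vec[3] + k > 15) || 2*u < 5 || vec[u + 3] + 2*k >= 2*vec[1] + 2 implies it.
Countermodel: at the initial state k = 0, u = 2, vec = {[1] = 0, [3] = -15215, [4] = 0, [5] = -17422, elsewhere 0}, the precondition holds but the weakest precondition fails.
Answer: invalid


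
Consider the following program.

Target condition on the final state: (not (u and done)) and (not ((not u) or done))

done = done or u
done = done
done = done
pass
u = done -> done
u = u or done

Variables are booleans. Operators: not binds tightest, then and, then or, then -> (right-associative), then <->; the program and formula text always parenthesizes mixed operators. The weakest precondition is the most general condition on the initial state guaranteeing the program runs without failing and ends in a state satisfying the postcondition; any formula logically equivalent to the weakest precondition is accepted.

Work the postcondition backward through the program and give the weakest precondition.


Working backward. After the program, (not (u and done)) and (not ((not u) or done)) must hold.
Before u := u or done: (not ((u or done) and done)) and (not ((not (u or done)) or done))
Before u := done -> done: not done
Before skip: not done
Before done := done: not done
Before done := done: not done
Before done := done or u: not (done or u)
Answer: WP = not (done or u)


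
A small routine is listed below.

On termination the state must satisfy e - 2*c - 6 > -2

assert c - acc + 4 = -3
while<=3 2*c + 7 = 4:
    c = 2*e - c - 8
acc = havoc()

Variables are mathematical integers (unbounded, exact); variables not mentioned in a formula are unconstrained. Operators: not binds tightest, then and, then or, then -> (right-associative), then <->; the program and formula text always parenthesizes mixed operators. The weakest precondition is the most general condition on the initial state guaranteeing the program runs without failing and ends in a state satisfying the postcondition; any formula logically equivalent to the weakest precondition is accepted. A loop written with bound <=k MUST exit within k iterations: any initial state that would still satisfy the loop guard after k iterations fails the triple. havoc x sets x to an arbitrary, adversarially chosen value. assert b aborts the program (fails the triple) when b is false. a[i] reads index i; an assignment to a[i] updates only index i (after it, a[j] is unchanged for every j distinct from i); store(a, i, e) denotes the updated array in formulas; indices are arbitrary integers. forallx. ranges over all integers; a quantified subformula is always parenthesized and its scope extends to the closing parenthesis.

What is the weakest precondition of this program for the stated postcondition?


Working backward. After the program, the postcondition e - 2*c - 6 > -2 must hold; in canonical form it is e > 2*c + 4.
Before havoc acc: e > 2*c + 4
Before the loop (bound <=3), unroll the exhaustion recursion (WP_0 = exit-now case; WP_j = one more guarded iteration, up to j = 3):
  WP_0: (not (2*c = -3)) and e > 2*c + 4
  WP_1: (2*c = -3 -> ((not (4*e = 2*c + 13)) and 2*c > 3*e - 12)) and ((not (2*c = -3)) -> e > 2*c + 4)
  WP_2: (2*c = -3 -> ((4*e = 2*c + 13 -> ((not (2*c = -3)) and e > 2*c + 4)) and ((not (4*e = 2*c + 13)) -> 2*c > 3*e - 12))) and ((not (2*c = -3)) -> e > 2*c + 4)
  WP_3: (2*c = -3 -> ((4*e = 2*c + 13 -> ((2*c = -3 -> ((not (4*e = 2*c + 13)) and 2*c > 3*e - 12)) and ((not (2*c = -3)) -> e > 2*c + 4))) and ((not (4*e = 2*c + 13)) -> 2*c > 3*e - 12))) and ((not (2*c = -3)) -> e > 2*c + 4)
So before the loop: (2*c = -3 -> ((4*e = 2*c + 13 -> ((2*c = -3 -> ((not (4*e = 2*c + 13)) and 2*c > 3*e - 12)) and ((not (2*c = -3)) -> e > 2*c + 4))) and ((not (4*e = 2*c + 13)) -> 2*c > 3*e - 12))) and ((not (2*c = -3)) -> e > 2*c + 4)
Before assert c - acc + 4 = -3: c = acc - 7 and (2*c = -3 -> ((4*e = 2*c + 13 -> ((2*c = -3 -> ((not (4*e = 2*c + 13)) and 2*c > 3*e - 12)) and ((not (2*c = -3)) -> e > 2*c + 4))) and ((not (4*e = 2*c + 13)) -> 2*c > 3*e - 12))) and ((not (2*c = -3)) -> e > 2*c + 4)
Answer: WP = c = acc - 7 and (2*c = -3 -> ((4*e = 2*c + 13 -> ((2*c = -3 -> ((not (4*e = 2*c + 13)) and 2*c > 3*e - 12)) and ((not (2*c = -3)) -> e > 2*c + 4))) and ((not (4*e = 2*c + 13)) -> 2*c > 3*e - 12))) and ((not (2*c = -3)) -> e > 2*c + 4)


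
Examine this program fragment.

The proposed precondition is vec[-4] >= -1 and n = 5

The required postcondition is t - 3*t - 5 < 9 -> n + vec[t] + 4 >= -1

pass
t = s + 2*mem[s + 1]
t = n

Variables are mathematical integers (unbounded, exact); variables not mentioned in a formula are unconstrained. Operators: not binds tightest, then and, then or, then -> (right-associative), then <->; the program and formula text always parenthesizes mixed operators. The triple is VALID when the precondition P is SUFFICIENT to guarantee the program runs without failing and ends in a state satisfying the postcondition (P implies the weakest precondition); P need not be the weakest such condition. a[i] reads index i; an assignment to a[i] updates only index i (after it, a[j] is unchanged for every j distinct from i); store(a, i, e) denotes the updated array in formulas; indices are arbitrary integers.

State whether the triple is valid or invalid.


Working backward. After the program, the postcondition t - 3*t - 5 < 9 -> n + vec[t] + 4 >= -1 must hold; in canonical form it is 2*t > -14 -> vec[t] + n >= -5.
Before t := n: 2*n > -14 -> vec[n] + n >= -5
Before t := s + 2*mem[s + 1]: 2*n > -14 -> vec[n] + n >= -5
Before skip: 2*n > -14 -> vec[n] + n >= -5
The weakest precondition is 2*n > -14 -> vec[n] + n >= -5.
Check whether vec[-4] >= -1 and n = 5 implies it.
Countermodel: at the initial state n = 5, vec = {[-4] = 0, [5] = -11, elsewhere 0}, the precondition holds but the weakest precondition fails.
Answer: invalid


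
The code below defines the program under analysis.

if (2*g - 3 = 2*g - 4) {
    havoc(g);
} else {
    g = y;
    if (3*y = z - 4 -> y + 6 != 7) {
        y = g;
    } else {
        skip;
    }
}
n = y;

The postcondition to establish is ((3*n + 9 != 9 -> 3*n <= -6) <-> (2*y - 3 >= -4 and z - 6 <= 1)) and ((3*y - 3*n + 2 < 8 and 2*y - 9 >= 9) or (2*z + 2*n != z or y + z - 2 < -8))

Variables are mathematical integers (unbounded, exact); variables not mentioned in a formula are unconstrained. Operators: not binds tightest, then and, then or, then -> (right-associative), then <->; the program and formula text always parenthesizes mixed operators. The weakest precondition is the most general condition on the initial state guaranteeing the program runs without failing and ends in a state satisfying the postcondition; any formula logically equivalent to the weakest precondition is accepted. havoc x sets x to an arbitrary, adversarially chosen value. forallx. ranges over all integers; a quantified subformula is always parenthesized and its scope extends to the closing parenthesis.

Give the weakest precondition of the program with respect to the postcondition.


Working backward. After the program, the postcondition ((3*n + 9 != 9 -> 3*n <= -6) <-> (2*y - 3 >= -4 and z - 6 <= 1)) and ((3*y - 3*n + 2 < 8 and 2*y - 9 >= 9) or (2*z + 2*n != z or y + z - 2 < -8)) must hold; in canonical form it is ((3*n != 0 -> 3*n <= -6) <-> (2*y >= -1 and z <= 7)) and ((3*y < 3*n + 6 and 2*y >= 18) or 2*n + z != 0 or y + z < -6).
Before n := y: ((3*y != 0 -> 3*y <= -6) <-> (2*y >= -1 and z <= 7)) and (2*y >= 18 or 2*y + z != 0 or y + z < -6)
Then branch requires ((3*y != 0 -> 3*y <= -6) <-> (2*y >= -1 and z <= 7)) and (2*y >= 18 or 2*y + z != 0 or y + z < -6); else branch requires ((3*y = z - 4 -> y != 1) -> (((3*y != 0 -> 3*y <= -6) <-> (2*y >= -1 and z <= 7)) and (2*y >= 18 or 2*y + z != 0 or y + z < -6))) and ((not (3*y = z - 4 -> y != 1)) -> (((3*y != 0 -> 3*y <= -6) <-> (2*y >= -1 and z <= 7)) and (2*y >= 18 or 2*y + z != 0 or y + z < -6))).
Before the if: ((3*y = z - 4 -> y != 1) -> (((3*y != 0 -> 3*y <= -6) <-> (2*y >= -1 and z <= 7)) and (2*y >= 18 or 2*y + z != 0 or y + z < -6))) and ((not (3*y = z - 4 -> y != 1)) -> (((3*y != 0 -> 3*y <= -6) <-> (2*y >= -1 and z <= 7)) and (2*y >= 18 or 2*y + z != 0 or y + z < -6)))
Answer: WP = ((3*y = z - 4 -> y != 1) -> (((3*y != 0 -> 3*y <= -6) <-> (2*y >= -1 and z <= 7)) and (2*y >= 18 or 2*y + z != 0 or y + z < -6))) and ((not (3*y = z - 4 -> y != 1)) -> (((3*y != 0 -> 3*y <= -6) <-> (2*y >= -1 and z <= 7)) and (2*y >= 18 or 2*y + z != 0 or y + z < -6)))


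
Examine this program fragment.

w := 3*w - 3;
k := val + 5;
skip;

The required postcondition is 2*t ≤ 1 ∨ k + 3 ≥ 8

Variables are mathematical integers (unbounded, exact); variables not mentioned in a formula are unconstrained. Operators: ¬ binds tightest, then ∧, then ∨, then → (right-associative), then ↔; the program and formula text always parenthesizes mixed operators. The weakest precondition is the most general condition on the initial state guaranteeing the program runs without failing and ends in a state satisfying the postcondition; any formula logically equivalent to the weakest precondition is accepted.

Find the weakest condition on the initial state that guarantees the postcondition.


Working backward. After the program, the postcondition 2*t ≤ 1 ∨ k + 3 ≥ 8 must hold; in canonical form it is 2*t ≤ 1 ∨ k ≥ 5.
Before skip: 2*t ≤ 1 ∨ k ≥ 5
Before k := val + 5: 2*t ≤ 1 ∨ val ≥ 0
Before w := 3*w - 3: 2*t ≤ 1 ∨ val ≥ 0
Answer: WP = 2*t ≤ 1 ∨ val ≥ 0


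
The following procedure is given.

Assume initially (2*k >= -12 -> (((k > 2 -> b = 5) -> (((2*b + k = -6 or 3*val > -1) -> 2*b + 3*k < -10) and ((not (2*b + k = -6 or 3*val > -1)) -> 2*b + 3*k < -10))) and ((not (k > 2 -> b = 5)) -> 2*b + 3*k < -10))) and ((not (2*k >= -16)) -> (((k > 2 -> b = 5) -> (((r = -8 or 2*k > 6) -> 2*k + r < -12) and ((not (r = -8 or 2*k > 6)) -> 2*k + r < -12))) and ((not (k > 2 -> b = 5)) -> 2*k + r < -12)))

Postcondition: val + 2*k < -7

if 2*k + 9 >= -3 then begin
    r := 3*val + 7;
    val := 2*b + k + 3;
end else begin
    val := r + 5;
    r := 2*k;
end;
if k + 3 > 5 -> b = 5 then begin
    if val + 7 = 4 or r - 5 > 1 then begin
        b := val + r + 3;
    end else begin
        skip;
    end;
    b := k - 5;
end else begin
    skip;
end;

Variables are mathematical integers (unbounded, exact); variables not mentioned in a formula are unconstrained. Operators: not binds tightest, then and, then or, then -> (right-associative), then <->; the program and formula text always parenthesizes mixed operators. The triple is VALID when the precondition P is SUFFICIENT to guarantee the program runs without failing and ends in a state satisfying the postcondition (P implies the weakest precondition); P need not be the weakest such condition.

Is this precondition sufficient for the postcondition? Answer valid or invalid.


Working backward. After the program, the postcondition val + 2*k < -7 must hold; in canonical form it is 2*k + val < -7.
Then branch requires ((val = -3 or r > 6) -> 2*k + val < -7) and ((not (val = -3 or r > 6)) -> 2*k + val < -7); else branch requires 2*k + val < -7.
Before the if: ((k > 2 -> b = 5) -> (((val = -3 or r > 6) -> 2*k + val < -7) and ((not (val = -3 or r > 6)) -> 2*k + val < -7))) and ((not (k > 2 -> b = 5)) -> 2*k + val < -7)
Then branch requires ((k > 2 -> b = 5) -> (((2*b + k = -6 or 3*val > -1) -> 2*b + 3*k < -10) and ((not (2*b + k = -6 or 3*val > -1)) -> 2*b + 3*k < -10))) and ((not (k > 2 -> b = 5)) -> 2*b + 3*k < -10); else branch requires ((k > 2 -> b = 5) -> (((r = -8 or 2*k > 6) -> 2*k + r < -12) and ((not (r = -8 or 2*k > 6)) -> 2*k + r < -12))) and ((not (k > 2 -> b = 5)) -> 2*k + r < -12).
Before the if: (2*k >= -12 -> (((k > 2 -> b = 5) -> (((2*b + k = -6 or 3*val > -1) -> 2*b + 3*k < -10) and ((not (2*b + k = -6 or 3*val > -1)) -> 2*b + 3*k < -10))) and ((not (k > 2 -> b = 5)) -> 2*b + 3*k < -10))) and ((not (2*k >= -12)) -> (((k > 2 -> b = 5) -> (((r = -8 or 2*k > 6) -> 2*k + r < -12) and ((not (r = -8 or 2*k > 6)) -> 2*k + r < -12))) and ((not (k > 2 -> b = 5)) -> 2*k + r < -12)))
The weakest precondition is (2*k >= -12 -> (((k > 2 -> b = 5) -> (((2*b + k = -6 or 3*val > -1) -> 2*b + 3*k < -10) and ((not (2*b + k = -6 or 3*val > -1)) -> 2*b + 3*k < -10))) and ((not (k > 2 -> b = 5)) -> 2*b + 3*k < -10))) and ((not (2*k >= -12)) -> (((k > 2 -> b = 5) -> (((r = -8 or 2*k > 6) -> 2*k + r < -12) and ((not (r = -8 or 2*k > 6)) -> 2*k + r < -12))) and ((not (k > 2 -> b = 5)) -> 2*k + r < -12))).
Check whether (2*k >= -12 -> (((k > 2 -> b = 5) -> (((2*b + k = -6 or 3*val > -1) -> 2*b + 3*k < -10) and ((not (2*b + k = -6 or 3*val > -1)) -> 2*b + 3*k < -10))) and ((not (k > 2 -> b = 5)) -> 2*b + 3*k < -10))) and ((not (2*k >= -16)) -> (((k > 2 -> b = 5) -> (((r = -8 or 2*k > 6) -> 2*k + r < -12) and ((not (r = -8 or 2*k > 6)) -> 2*k + r < -12))) and ((not (k > 2 -> b = 5)) -> 2*k + r < -12))) implies it.
Countermodel: at the initial state b = 6, k = -7, r = 2, val = 0, the precondition holds but the weakest precondition fails.
Answer: invalid


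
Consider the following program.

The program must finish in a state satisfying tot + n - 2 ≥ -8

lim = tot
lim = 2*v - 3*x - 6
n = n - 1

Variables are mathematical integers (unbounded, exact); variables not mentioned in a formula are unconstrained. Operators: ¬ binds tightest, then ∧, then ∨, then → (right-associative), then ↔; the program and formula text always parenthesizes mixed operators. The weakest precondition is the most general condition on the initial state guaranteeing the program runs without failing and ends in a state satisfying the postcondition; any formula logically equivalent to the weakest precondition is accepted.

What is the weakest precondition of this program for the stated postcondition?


Working backward. After the program, the postcondition tot + n - 2 ≥ -8 must hold; in canonical form it is n + tot ≥ -6.
Before n := n - 1: n + tot ≥ -5
Before lim := 2*v - 3*x - 6: n + tot ≥ -5
Before lim := tot: n + tot ≥ -5
Answer: WP = n + tot ≥ -5


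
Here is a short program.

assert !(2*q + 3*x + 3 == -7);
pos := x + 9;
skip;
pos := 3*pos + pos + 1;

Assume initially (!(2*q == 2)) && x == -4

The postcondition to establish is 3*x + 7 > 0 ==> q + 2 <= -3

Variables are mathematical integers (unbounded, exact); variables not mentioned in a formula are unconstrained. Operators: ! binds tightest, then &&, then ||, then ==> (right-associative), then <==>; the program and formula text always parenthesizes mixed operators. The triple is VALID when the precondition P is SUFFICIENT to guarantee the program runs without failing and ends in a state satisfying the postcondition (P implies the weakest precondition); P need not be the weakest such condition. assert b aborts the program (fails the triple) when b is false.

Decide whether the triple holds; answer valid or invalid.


Working backward. After the program, the postcondition 3*x + 7 > 0 ==> q + 2 <= -3 must hold; in canonical form it is 3*x > -7 ==> q <= -5.
Before pos := 3*pos + pos + 1: 3*x > -7 ==> q <= -5
Before skip: 3*x > -7 ==> q <= -5
Before pos := x + 9: 3*x > -7 ==> q <= -5
Before assert !(2*q + 3*x + 3 == -7): (!(2*q + 3*x == -10)) && (3*x > -7 ==> q <= -5)
The weakest precondition is (!(2*q + 3*x == -10)) && (3*x > -7 ==> q <= -5).
Check whether (!(2*q == 2)) && x == -4 implies it.
Every state satisfying the precondition satisfies the weakest precondition: the implication holds.
Answer: valid


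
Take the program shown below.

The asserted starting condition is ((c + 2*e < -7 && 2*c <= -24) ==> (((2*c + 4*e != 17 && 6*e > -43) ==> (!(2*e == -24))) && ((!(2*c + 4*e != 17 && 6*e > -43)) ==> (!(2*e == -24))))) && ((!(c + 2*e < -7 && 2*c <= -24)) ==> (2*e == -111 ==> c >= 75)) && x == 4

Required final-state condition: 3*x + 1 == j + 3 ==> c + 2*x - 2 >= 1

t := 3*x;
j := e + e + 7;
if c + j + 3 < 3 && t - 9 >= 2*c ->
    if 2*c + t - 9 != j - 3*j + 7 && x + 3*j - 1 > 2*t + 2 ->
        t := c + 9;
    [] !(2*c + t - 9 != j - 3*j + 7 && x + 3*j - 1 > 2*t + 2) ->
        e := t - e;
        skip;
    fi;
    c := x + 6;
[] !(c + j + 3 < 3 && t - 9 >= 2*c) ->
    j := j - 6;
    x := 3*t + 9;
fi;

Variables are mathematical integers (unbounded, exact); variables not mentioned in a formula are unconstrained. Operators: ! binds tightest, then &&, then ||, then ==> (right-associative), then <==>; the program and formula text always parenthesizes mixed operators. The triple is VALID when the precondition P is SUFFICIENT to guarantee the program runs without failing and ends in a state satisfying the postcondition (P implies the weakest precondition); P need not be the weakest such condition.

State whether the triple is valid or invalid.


Working backward. After the program, the postcondition 3*x + 1 == j + 3 ==> c + 2*x - 2 >= 1 must hold; in canonical form it is 3*x == j + 2 ==> c + 2*x >= 3.
Then branch requires ((2*c + 2*j + t != 16 && 3*j + x > 2*t + 3) ==> (3*x == j + 2 ==> 3*x >= -3)) && ((!(2*c + 2*j + t != 16 && 3*j + x > 2*t + 3)) ==> (3*x == j + 2 ==> 3*x >= -3)); else branch requires 9*t == j - 31 ==> c + 6*t >= -15.
Before the if: ((c + j < 0 && t >= 2*c + 9) ==> (((2*c + 2*j + t != 16 && 3*j + x > 2*t + 3) ==> (3*x == j + 2 ==> 3*x >= -3)) && ((!(2*c + 2*j + t != 16 && 3*j + x > 2*t + 3)) ==> (3*x == j + 2 ==> 3*x >= -3)))) && ((!(c + j < 0 && t >= 2*c + 9)) ==> (9*t == j - 31 ==> c + 6*t >= -15))
Before j := e + e + 7: ((c + 2*e < -7 && t >= 2*c + 9) ==> (((2*c + 4*e + t != 2 && 6*e + x > 2*t - 18) ==> (3*x == 2*e + 9 ==> 3*x >= -3)) && ((!(2*c + 4*e + t != 2 && 6*e + x > 2*t - 18)) ==> (3*x == 2*e + 9 ==> 3*x >= -3)))) && ((!(c + 2*e < -7 && t >= 2*c + 9)) ==> (9*t == 2*e - 24 ==> c + 6*t >= -15))
Before t := 3*x: ((c + 2*e < -7 && 3*x >= 2*c + 9) ==> (((2*c + 4*e + 3*x != 2 && 6*e > 5*x - 18) ==> (3*x == 2*e + 9 ==> 3*x >= -3)) && ((!(2*c + 4*e + 3*x != 2 && 6*e > 5*x - 18)) ==> (3*x == 2*e + 9 ==> 3*x >= -3)))) && ((!(c + 2*e < -7 && 3*x >= 2*c + 9)) ==> (27*x == 2*e - 24 ==> c + 18*x >= -15))
The weakest precondition is ((c + 2*e < -7 && 3*x >= 2*c + 9) ==> (((2*c + 4*e + 3*x != 2 && 6*e > 5*x - 18) ==> (3*x == 2*e + 9 ==> 3*x >= -3)) && ((!(2*c + 4*e + 3*x != 2 && 6*e > 5*x - 18)) ==> (3*x == 2*e + 9 ==> 3*x >= -3)))) && ((!(c + 2*e < -7 && 3*x >= 2*c + 9)) ==> (27*x == 2*e - 24 ==> c + 18*x >= -15)).
Check whether ((c + 2*e < -7 && 2*c <= -24) ==> (((2*c + 4*e != 17 && 6*e > -43) ==> (!(2*e == -24))) && ((!(2*c + 4*e != 17 && 6*e > -43)) ==> (!(2*e == -24))))) && ((!(c + 2*e < -7 && 2*c <= -24)) ==> (2*e == -111 ==> c >= 75)) && x == 4 implies it.
Countermodel: at the initial state c = -88, e = 66, x = 4, the precondition holds but the weakest precondition fails.
Answer: invalid


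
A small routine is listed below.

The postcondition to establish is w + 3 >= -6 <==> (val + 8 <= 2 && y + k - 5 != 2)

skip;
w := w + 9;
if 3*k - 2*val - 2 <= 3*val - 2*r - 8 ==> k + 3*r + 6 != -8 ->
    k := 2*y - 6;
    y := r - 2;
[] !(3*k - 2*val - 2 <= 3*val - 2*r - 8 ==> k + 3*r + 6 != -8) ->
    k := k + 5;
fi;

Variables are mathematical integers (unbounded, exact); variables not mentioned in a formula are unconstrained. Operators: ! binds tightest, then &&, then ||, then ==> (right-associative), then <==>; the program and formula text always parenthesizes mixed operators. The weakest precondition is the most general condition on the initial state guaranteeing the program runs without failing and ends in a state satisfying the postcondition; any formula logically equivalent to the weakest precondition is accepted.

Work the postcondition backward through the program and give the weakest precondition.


Working backward. After the program, the postcondition w + 3 >= -6 <==> (val + 8 <= 2 && y + k - 5 != 2) must hold; in canonical form it is w >= -9 <==> (val <= -6 && k + y != 7).
Then branch requires w >= -9 <==> (val <= -6 && r + 2*y != 15); else branch requires w >= -9 <==> (val <= -6 && k + y != 2).
Before the if: ((3*k + 2*r <= 5*val - 6 ==> k + 3*r != -14) ==> (w >= -9 <==> (val <= -6 && r + 2*y != 15))) && ((!(3*k + 2*r <= 5*val - 6 ==> k + 3*r != -14)) ==> (w >= -9 <==> (val <= -6 && k + y != 2)))
Before w := w + 9: ((3*k + 2*r <= 5*val - 6 ==> k + 3*r != -14) ==> (w >= -18 <==> (val <= -6 && r + 2*y != 15))) && ((!(3*k + 2*r <= 5*val - 6 ==> k + 3*r != -14)) ==> (w >= -18 <==> (val <= -6 && k + y != 2)))
Before skip: ((3*k + 2*r <= 5*val - 6 ==> k + 3*r != -14) ==> (w >= -18 <==> (val <= -6 && r + 2*y != 15))) && ((!(3*k + 2*r <= 5*val - 6 ==> k + 3*r != -14)) ==> (w >= -18 <==> (val <= -6 && k + y != 2)))
Answer: WP = ((3*k + 2*r <= 5*val - 6 ==> k + 3*r != -14) ==> (w >= -18 <==> (val <= -6 && r + 2*y != 15))) && ((!(3*k + 2*r <= 5*val - 6 ==> k + 3*r != -14)) ==> (w >= -18 <==> (val <= -6 && k + y != 2)))


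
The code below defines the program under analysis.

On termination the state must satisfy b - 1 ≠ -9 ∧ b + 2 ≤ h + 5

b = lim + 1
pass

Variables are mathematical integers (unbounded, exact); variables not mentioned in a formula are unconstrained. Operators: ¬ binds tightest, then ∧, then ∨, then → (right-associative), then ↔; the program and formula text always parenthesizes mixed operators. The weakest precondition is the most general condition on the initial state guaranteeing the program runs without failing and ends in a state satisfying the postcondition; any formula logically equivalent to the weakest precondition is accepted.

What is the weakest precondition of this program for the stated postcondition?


Working backward. After the program, the postcondition b - 1 ≠ -9 ∧ b + 2 ≤ h + 5 must hold; in canonical form it is b ≠ -8 ∧ b ≤ h + 3.
Before skip: b ≠ -8 ∧ b ≤ h + 3
Before b := lim + 1: lim ≠ -9 ∧ lim ≤ h + 2
Answer: WP = lim ≠ -9 ∧ lim ≤ h + 2


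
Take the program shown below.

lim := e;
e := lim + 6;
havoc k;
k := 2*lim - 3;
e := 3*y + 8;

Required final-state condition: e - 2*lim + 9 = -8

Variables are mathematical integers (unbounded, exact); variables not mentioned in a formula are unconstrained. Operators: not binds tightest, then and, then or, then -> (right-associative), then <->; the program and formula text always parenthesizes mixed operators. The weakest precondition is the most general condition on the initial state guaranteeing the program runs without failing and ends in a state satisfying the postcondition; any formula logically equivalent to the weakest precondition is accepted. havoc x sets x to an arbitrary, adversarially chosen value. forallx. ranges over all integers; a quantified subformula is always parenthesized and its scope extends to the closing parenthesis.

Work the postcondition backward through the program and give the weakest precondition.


Working backward. After the program, the postcondition e - 2*lim + 9 = -8 must hold; in canonical form it is e = 2*lim - 17.
Before e := 3*y + 8: 3*y = 2*lim - 25
Before k := 2*lim - 3: 3*y = 2*lim - 25
Before havoc k: 3*y = 2*lim - 25
Before e := lim + 6: 3*y = 2*lim - 25
Before lim := e: 3*y = 2*e - 25
Answer: WP = 3*y = 2*e - 25


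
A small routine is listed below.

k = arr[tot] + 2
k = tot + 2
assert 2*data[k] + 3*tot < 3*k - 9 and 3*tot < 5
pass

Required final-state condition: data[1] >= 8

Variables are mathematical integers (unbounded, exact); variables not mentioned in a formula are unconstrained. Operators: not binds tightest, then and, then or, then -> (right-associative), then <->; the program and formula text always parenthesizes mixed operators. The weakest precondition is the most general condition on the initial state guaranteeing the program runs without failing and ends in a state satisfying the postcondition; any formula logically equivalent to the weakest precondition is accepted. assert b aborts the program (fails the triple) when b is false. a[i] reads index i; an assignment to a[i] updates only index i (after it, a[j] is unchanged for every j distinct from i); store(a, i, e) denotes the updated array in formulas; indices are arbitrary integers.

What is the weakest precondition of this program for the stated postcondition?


Working backward. After the program, data[1] >= 8 must hold.
Before skip: data[1] >= 8
Before assert 2*data[k] + 3*tot < 3*k - 9 and 3*tot < 5: 2*data[k] + 3*tot < 3*k - 9 and 3*tot < 5 and data[1] >= 8
Before k := tot + 2: 2*data[tot + 2] < -3 and 3*tot < 5 and data[1] >= 8
Before k := arr[tot] + 2: 2*data[tot + 2] < -3 and 3*tot < 5 and data[1] >= 8
Answer: WP = 2*data[tot + 2] < -3 and 3*tot < 5 and data[1] >= 8


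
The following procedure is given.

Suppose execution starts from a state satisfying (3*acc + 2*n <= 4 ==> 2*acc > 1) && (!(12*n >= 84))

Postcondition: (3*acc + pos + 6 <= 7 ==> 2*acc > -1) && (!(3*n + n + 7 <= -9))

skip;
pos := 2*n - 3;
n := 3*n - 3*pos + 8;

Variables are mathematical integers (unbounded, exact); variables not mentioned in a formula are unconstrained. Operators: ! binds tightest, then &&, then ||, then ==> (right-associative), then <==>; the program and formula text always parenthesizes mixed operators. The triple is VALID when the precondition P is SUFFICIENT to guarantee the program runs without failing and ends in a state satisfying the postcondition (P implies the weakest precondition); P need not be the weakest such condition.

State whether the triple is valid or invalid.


Working backward. After the program, the postcondition (3*acc + pos + 6 <= 7 ==> 2*acc > -1) && (!(3*n + n + 7 <= -9)) must hold; in canonical form it is (3*acc + pos <= 1 ==> 2*acc > -1) && (!(4*n <= -16)).
Before n := 3*n - 3*pos + 8: (3*acc + pos <= 1 ==> 2*acc > -1) && (!(12*n <= 12*pos - 48))
Before pos := 2*n - 3: (3*acc + 2*n <= 4 ==> 2*acc > -1) && (!(12*n >= 84))
Before skip: (3*acc + 2*n <= 4 ==> 2*acc > -1) && (!(12*n >= 84))
The weakest precondition is (3*acc + 2*n <= 4 ==> 2*acc > -1) && (!(12*n >= 84)).
Check whether (3*acc + 2*n <= 4 ==> 2*acc > 1) && (!(12*n >= 84)) implies it.
Every state satisfying the precondition satisfies the weakest precondition: the implication holds.
Answer: valid


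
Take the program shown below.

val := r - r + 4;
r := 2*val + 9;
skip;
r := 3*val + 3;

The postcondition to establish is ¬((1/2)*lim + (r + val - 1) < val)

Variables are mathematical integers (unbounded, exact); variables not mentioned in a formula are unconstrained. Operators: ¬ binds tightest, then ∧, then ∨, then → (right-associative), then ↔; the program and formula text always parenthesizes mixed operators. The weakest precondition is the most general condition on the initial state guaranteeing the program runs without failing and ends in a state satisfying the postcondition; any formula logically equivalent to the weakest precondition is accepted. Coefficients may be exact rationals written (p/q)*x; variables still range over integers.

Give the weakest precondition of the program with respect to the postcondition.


Working backward. After the program, the postcondition ¬((1/2)*lim + (r + val - 1) < val) must hold; in canonical form it is ¬((1/2)*lim + r < 1).
Before r := 3*val + 3: ¬((1/2)*lim + 3*val < -2)
Before skip: ¬((1/2)*lim + 3*val < -2)
Before r := 2*val + 9: ¬((1/2)*lim + 3*val < -2)
Before val := r - r + 4: ¬((1/2)*lim < -14)
Answer: WP = ¬((1/2)*lim < -14)


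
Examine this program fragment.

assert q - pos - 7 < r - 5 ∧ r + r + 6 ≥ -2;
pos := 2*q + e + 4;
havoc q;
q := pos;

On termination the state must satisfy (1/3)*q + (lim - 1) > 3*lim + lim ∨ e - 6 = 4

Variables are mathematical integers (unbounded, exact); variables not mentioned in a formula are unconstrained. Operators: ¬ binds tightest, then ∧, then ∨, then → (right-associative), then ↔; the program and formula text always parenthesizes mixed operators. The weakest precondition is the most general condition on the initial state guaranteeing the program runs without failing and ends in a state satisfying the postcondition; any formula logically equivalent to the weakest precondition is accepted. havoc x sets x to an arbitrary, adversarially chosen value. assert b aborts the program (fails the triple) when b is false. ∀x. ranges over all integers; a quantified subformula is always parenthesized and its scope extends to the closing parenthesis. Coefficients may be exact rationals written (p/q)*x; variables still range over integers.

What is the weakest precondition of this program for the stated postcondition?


Working backward. After the program, the postcondition (1/3)*q + (lim - 1) > 3*lim + lim ∨ e - 6 = 4 must hold; in canonical form it is (1/3)*q > 3*lim + 1 ∨ e = 10.
Before q := pos: (1/3)*pos > 3*lim + 1 ∨ e = 10
Before havoc q: (1/3)*pos > 3*lim + 1 ∨ e = 10
Before pos := 2*q + e + 4: (1/3)*e + (2/3)*q > 3*lim - 1/3 ∨ e = 10
Before assert q - pos - 7 < r - 5 ∧ r + r + 6 ≥ -2: q < pos + r + 2 ∧ 2*r ≥ -8 ∧ ((1/3)*e + (2/3)*q > 3*lim - 1/3 ∨ e = 10)
Answer: WP = q < pos + r + 2 ∧ 2*r ≥ -8 ∧ ((1/3)*e + (2/3)*q > 3*lim - 1/3 ∨ e = 10)


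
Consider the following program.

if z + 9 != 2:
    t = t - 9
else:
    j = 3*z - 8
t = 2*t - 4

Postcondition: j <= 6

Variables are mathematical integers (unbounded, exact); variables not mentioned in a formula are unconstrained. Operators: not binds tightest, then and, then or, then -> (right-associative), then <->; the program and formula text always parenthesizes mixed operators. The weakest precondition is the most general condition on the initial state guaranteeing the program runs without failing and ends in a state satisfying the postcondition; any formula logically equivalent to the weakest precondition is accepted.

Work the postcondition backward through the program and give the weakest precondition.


Working backward. After the program, j <= 6 must hold.
Before t := 2*t - 4: j <= 6
Then branch requires j <= 6; else branch requires 3*z <= 14.
Before the if: (z != -7 -> j <= 6) and ((not (z != -7)) -> 3*z <= 14)
Answer: WP = (z != -7 -> j <= 6) and ((not (z != -7)) -> 3*z <= 14)


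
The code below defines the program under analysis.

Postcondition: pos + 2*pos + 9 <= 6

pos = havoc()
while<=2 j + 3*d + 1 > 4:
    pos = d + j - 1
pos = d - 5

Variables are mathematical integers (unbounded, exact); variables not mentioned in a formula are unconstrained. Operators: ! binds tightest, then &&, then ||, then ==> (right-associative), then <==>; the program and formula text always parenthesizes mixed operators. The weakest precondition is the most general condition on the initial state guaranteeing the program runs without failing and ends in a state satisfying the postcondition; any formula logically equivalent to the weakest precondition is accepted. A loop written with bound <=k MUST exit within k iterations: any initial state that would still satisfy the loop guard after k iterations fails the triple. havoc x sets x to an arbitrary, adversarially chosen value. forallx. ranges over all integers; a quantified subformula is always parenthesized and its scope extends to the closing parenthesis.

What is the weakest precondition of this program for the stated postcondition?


Working backward. After the program, the postcondition pos + 2*pos + 9 <= 6 must hold; in canonical form it is 3*pos <= -3.
Before pos := d - 5: 3*d <= 12
Before the loop (bound <=2), unroll the exhaustion recursion (WP_0 = exit-now case; WP_j = one more guarded iteration, up to j = 2):
  WP_0: (!(3*d + j > 3)) && 3*d <= 12
  WP_1: (3*d + j > 3 ==> ((!(3*d + j > 3)) && 3*d <= 12)) && ((!(3*d + j > 3)) ==> 3*d <= 12)
  WP_2: (3*d + j > 3 ==> ((3*d + j > 3 ==> ((!(3*d + j > 3)) && 3*d <= 12)) && ((!(3*d + j > 3)) ==> 3*d <= 12))) && ((!(3*d + j > 3)) ==> 3*d <= 12)
So before the loop: (3*d + j > 3 ==> ((3*d + j > 3 ==> ((!(3*d + j > 3)) && 3*d <= 12)) && ((!(3*d + j > 3)) ==> 3*d <= 12))) && ((!(3*d + j > 3)) ==> 3*d <= 12)
Before havoc pos: (3*d + j > 3 ==> ((3*d + j > 3 ==> ((!(3*d + j > 3)) && 3*d <= 12)) && ((!(3*d + j > 3)) ==> 3*d <= 12))) && ((!(3*d + j > 3)) ==> 3*d <= 12)
Answer: WP = (3*d + j > 3 ==> ((3*d + j > 3 ==> ((!(3*d + j > 3)) && 3*d <= 12)) && ((!(3*d + j > 3)) ==> 3*d <= 12))) && ((!(3*d + j > 3)) ==> 3*d <= 12)


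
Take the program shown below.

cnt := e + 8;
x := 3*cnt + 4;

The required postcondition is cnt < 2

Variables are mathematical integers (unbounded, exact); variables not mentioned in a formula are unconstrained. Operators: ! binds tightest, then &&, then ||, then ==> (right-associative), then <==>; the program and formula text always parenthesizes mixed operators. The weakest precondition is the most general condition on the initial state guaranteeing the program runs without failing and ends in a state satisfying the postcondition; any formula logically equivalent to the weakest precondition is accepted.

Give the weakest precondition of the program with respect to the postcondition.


Working backward. After the program, cnt < 2 must hold.
Before x := 3*cnt + 4: cnt < 2
Before cnt := e + 8: e < -6
Answer: WP = e < -6


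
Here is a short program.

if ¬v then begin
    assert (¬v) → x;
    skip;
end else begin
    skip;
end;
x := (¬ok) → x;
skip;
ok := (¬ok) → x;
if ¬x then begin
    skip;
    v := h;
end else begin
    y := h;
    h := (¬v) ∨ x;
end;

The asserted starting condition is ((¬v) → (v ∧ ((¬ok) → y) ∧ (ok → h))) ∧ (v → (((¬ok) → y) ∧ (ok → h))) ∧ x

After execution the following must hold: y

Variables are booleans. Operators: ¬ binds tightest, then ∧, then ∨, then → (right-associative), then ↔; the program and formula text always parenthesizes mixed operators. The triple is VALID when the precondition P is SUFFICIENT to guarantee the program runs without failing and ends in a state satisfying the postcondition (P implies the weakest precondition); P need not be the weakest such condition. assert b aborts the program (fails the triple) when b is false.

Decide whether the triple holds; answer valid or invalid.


Working backward. After the program, y must hold.
Then branch requires y; else branch requires h.
Before the if: ((¬x) → y) ∧ (x → h)
Before ok := (¬ok) → x: ((¬x) → y) ∧ (x → h)
Before skip: ((¬x) → y) ∧ (x → h)
Before x := (¬ok) → x: ((¬((¬ok) → x)) → y) ∧ (((¬ok) → x) → h)
Then branch requires ((¬v) → x) ∧ ((¬((¬ok) → x)) → y) ∧ (((¬ok) → x) → h); else branch requires ((¬((¬ok) → x)) → y) ∧ (((¬ok) → x) → h).
Before the if: ((¬v) → (((¬v) → x) ∧ ((¬((¬ok) → x)) → y) ∧ (((¬ok) → x) → h))) ∧ (v → (((¬((¬ok) → x)) → y) ∧ (((¬ok) → x) → h)))
The weakest precondition is ((¬v) → (((¬v) → x) ∧ ((¬((¬ok) → x)) → y) ∧ (((¬ok) → x) → h))) ∧ (v → (((¬((¬ok) → x)) → y) ∧ (((¬ok) → x) → h))).
Check whether ((¬v) → (v ∧ ((¬ok) → y) ∧ (ok → h))) ∧ (v → (((¬ok) → y) ∧ (ok → h))) ∧ x implies it.
Countermodel: at the initial state h = false, ok = false, v = true, x = true, y = true, the precondition holds but the weakest precondition fails.
Answer: invalid
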